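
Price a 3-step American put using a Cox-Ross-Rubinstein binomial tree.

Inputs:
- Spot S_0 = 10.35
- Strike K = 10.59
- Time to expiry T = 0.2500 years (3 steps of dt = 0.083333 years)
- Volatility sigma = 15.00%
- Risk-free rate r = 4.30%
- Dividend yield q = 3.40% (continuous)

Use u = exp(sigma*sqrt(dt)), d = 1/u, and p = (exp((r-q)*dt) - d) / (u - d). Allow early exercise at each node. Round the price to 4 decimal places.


Answer: Price = V(0,0) = 0.4436

Derivation:
dt = T/N = 0.083333
u = exp(sigma*sqrt(dt)) = 1.044252; d = 1/u = 0.957623
p = (exp((r-q)*dt) - d) / (u - d) = 0.497837
Discount per step: exp(-r*dt) = 0.996423
Stock lattice S(k, i) with i counting down-moves:
  k=0: S(0,0) = 10.3500
  k=1: S(1,0) = 10.8080; S(1,1) = 9.9114
  k=2: S(2,0) = 11.2863; S(2,1) = 10.3500; S(2,2) = 9.4914
  k=3: S(3,0) = 11.7857; S(3,1) = 10.8080; S(3,2) = 9.9114; S(3,3) = 9.0892
Terminal payoffs V(N, i) = max(K - S_T, 0):
  V(3,0) = 0.000000; V(3,1) = 0.000000; V(3,2) = 0.678604; V(3,3) = 1.500838
Backward induction: V(k, i) = exp(-r*dt) * [p * V(k+1, i) + (1-p) * V(k+1, i+1)]; then take max(V_cont, immediate exercise) for American.
  V(2,0) = exp(-r*dt) * [p*0.000000 + (1-p)*0.000000] = 0.000000; exercise = 0.000000; V(2,0) = max -> 0.000000
  V(2,1) = exp(-r*dt) * [p*0.000000 + (1-p)*0.678604] = 0.339551; exercise = 0.240000; V(2,1) = max -> 0.339551
  V(2,2) = exp(-r*dt) * [p*0.678604 + (1-p)*1.500838] = 1.087595; exercise = 1.098620; V(2,2) = max -> 1.098620
  V(1,0) = exp(-r*dt) * [p*0.000000 + (1-p)*0.339551] = 0.169900; exercise = 0.000000; V(1,0) = max -> 0.169900
  V(1,1) = exp(-r*dt) * [p*0.339551 + (1-p)*1.098620] = 0.718149; exercise = 0.678604; V(1,1) = max -> 0.718149
  V(0,0) = exp(-r*dt) * [p*0.169900 + (1-p)*0.718149] = 0.443618; exercise = 0.240000; V(0,0) = max -> 0.443618


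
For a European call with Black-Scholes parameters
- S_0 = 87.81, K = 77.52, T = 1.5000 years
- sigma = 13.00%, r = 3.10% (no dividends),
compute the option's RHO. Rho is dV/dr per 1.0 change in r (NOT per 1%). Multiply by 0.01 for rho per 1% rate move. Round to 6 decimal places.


Answer: Rho = 93.259324

Derivation:
d1 = 1.1544911301; d2 = 0.9952742968
phi(d1) = 0.2048733249; exp(-qT) = 1.0000000000; exp(-rT) = 0.9545645606
N(d2) = 0.8401985624
Rho = K*T*exp(-rT)*N(d2) = 77.5200 * 1.5000 * 0.9545645606 * 0.8401985624 = 93.259324


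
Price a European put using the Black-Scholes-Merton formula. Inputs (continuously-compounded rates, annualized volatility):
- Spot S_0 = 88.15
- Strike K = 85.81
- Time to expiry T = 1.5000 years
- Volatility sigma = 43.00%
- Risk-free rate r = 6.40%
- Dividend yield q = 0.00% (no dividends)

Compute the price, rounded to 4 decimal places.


Answer: Price = 12.6086

Derivation:
d1 = (ln(S/K) + (r - q + 0.5*sigma^2) * T) / (sigma * sqrt(T)) = 0.49669454
d2 = d1 - sigma * sqrt(T) = -0.02994575
exp(-rT) = 0.90846402; exp(-qT) = 1.00000000
P = K * exp(-rT) * N(-d2) - S_0 * exp(-qT) * N(-d1)
N(-d1) = 0.30970224; N(-d2) = 0.51194484
P = 85.8100 * 0.90846402 * 0.51194484 - 88.1500 * 1.00000000 * 0.30970224 = 12.6086


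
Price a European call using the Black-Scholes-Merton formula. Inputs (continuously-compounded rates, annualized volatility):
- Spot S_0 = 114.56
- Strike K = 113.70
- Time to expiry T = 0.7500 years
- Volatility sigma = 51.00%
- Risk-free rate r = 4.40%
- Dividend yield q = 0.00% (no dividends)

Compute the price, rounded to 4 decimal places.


Answer: Price = 21.9818

Derivation:
d1 = (ln(S/K) + (r - q + 0.5*sigma^2) * T) / (sigma * sqrt(T)) = 0.31261321
d2 = d1 - sigma * sqrt(T) = -0.12905974
exp(-rT) = 0.96753856; exp(-qT) = 1.00000000
C = S_0 * exp(-qT) * N(d1) - K * exp(-rT) * N(d2)
N(d1) = 0.62271273; N(d2) = 0.44865519
C = 114.5600 * 1.00000000 * 0.62271273 - 113.7000 * 0.96753856 * 0.44865519 = 21.9818


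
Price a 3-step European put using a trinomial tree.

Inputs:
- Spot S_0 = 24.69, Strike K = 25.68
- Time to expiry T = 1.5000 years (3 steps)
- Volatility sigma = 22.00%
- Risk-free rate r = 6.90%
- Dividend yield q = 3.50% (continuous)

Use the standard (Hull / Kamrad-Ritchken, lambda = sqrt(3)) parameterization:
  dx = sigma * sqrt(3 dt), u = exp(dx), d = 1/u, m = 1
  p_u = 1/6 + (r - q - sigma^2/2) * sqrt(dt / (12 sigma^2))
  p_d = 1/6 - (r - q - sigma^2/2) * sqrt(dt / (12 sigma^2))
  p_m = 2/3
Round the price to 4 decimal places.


Answer: Price = V(0,0) = 2.2929

Derivation:
dt = T/N = 0.500000; dx = sigma*sqrt(3*dt) = 0.269444
u = exp(dx) = 1.309236; d = 1/u = 0.763804
p_u = 0.175759, p_m = 0.666667, p_d = 0.157574
Discount per step: exp(-r*dt) = 0.966088
Stock lattice S(k, j) with j the centered position index:
  k=0: S(0,+0) = 24.6900
  k=1: S(1,-1) = 18.8583; S(1,+0) = 24.6900; S(1,+1) = 32.3250
  k=2: S(2,-2) = 14.4041; S(2,-1) = 18.8583; S(2,+0) = 24.6900; S(2,+1) = 32.3250; S(2,+2) = 42.3211
  k=3: S(3,-3) = 11.0019; S(3,-2) = 14.4041; S(3,-1) = 18.8583; S(3,+0) = 24.6900; S(3,+1) = 32.3250; S(3,+2) = 42.3211; S(3,+3) = 55.4083
Terminal payoffs V(N, j) = max(K - S_T, 0):
  V(3,-3) = 14.678114; V(3,-2) = 11.275934; V(3,-1) = 6.821676; V(3,+0) = 0.990000; V(3,+1) = 0.000000; V(3,+2) = 0.000000; V(3,+3) = 0.000000
Backward induction: V(k, j) = exp(-r*dt) * [p_u * V(k+1, j+1) + p_m * V(k+1, j) + p_d * V(k+1, j-1)]
  V(2,-2) = exp(-r*dt) * [p_u*6.821676 + p_m*11.275934 + p_d*14.678114] = 10.655133
  V(2,-1) = exp(-r*dt) * [p_u*0.990000 + p_m*6.821676 + p_d*11.275934] = 6.278200
  V(2,+0) = exp(-r*dt) * [p_u*0.000000 + p_m*0.990000 + p_d*6.821676] = 1.676084
  V(2,+1) = exp(-r*dt) * [p_u*0.000000 + p_m*0.000000 + p_d*0.990000] = 0.150708
  V(2,+2) = exp(-r*dt) * [p_u*0.000000 + p_m*0.000000 + p_d*0.000000] = 0.000000
  V(1,-1) = exp(-r*dt) * [p_u*1.676084 + p_m*6.278200 + p_d*10.655133] = 5.950162
  V(1,+0) = exp(-r*dt) * [p_u*0.150708 + p_m*1.676084 + p_d*6.278200] = 2.060819
  V(1,+1) = exp(-r*dt) * [p_u*0.000000 + p_m*0.150708 + p_d*1.676084] = 0.352216
  V(0,+0) = exp(-r*dt) * [p_u*0.352216 + p_m*2.060819 + p_d*5.950162] = 2.292890


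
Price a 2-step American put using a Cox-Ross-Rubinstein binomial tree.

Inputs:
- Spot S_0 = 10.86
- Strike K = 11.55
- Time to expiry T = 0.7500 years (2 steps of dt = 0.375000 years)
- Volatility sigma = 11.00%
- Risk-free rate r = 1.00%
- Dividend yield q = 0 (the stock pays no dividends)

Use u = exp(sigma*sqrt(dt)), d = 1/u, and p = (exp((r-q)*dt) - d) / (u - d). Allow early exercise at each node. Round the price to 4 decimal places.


Answer: Price = V(0,0) = 0.8519

Derivation:
dt = T/N = 0.375000
u = exp(sigma*sqrt(dt)) = 1.069682; d = 1/u = 0.934858
p = (exp((r-q)*dt) - d) / (u - d) = 0.511032
Discount per step: exp(-r*dt) = 0.996257
Stock lattice S(k, i) with i counting down-moves:
  k=0: S(0,0) = 10.8600
  k=1: S(1,0) = 11.6167; S(1,1) = 10.1526
  k=2: S(2,0) = 12.4262; S(2,1) = 10.8600; S(2,2) = 9.4912
Terminal payoffs V(N, i) = max(K - S_T, 0):
  V(2,0) = 0.000000; V(2,1) = 0.690000; V(2,2) = 2.058806
Backward induction: V(k, i) = exp(-r*dt) * [p * V(k+1, i) + (1-p) * V(k+1, i+1)]; then take max(V_cont, immediate exercise) for American.
  V(1,0) = exp(-r*dt) * [p*0.000000 + (1-p)*0.690000] = 0.336125; exercise = 0.000000; V(1,0) = max -> 0.336125
  V(1,1) = exp(-r*dt) * [p*0.690000 + (1-p)*2.058806] = 1.354214; exercise = 1.397446; V(1,1) = max -> 1.397446
  V(0,0) = exp(-r*dt) * [p*0.336125 + (1-p)*1.397446] = 0.851876; exercise = 0.690000; V(0,0) = max -> 0.851876


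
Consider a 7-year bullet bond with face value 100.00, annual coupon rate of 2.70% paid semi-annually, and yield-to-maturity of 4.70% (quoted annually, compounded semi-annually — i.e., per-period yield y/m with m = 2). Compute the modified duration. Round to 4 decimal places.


Coupon per period c = face * coupon_rate / m = 1.350000
Periods per year m = 2; per-period yield y/m = 0.023500
Number of cashflows N = 14
Cashflows (t years, CF_t, discount factor 1/(1+y/m)^(m*t), PV):
  t = 0.5000: CF_t = 1.350000, DF = 0.977040, PV = 1.319003
  t = 1.0000: CF_t = 1.350000, DF = 0.954606, PV = 1.288719
  t = 1.5000: CF_t = 1.350000, DF = 0.932688, PV = 1.259129
  t = 2.0000: CF_t = 1.350000, DF = 0.911273, PV = 1.230219
  t = 2.5000: CF_t = 1.350000, DF = 0.890350, PV = 1.201973
  t = 3.0000: CF_t = 1.350000, DF = 0.869907, PV = 1.174375
  t = 3.5000: CF_t = 1.350000, DF = 0.849934, PV = 1.147411
  t = 4.0000: CF_t = 1.350000, DF = 0.830419, PV = 1.121066
  t = 4.5000: CF_t = 1.350000, DF = 0.811352, PV = 1.095325
  t = 5.0000: CF_t = 1.350000, DF = 0.792723, PV = 1.070176
  t = 5.5000: CF_t = 1.350000, DF = 0.774522, PV = 1.045605
  t = 6.0000: CF_t = 1.350000, DF = 0.756739, PV = 1.021597
  t = 6.5000: CF_t = 1.350000, DF = 0.739363, PV = 0.998141
  t = 7.0000: CF_t = 101.350000, DF = 0.722387, PV = 73.213960
Price P = sum_t PV_t = 88.186696
First compute Macaulay numerator sum_t t * PV_t:
  t * PV_t at t = 0.5000: 0.659502
  t * PV_t at t = 1.0000: 1.288719
  t * PV_t at t = 1.5000: 1.888694
  t * PV_t at t = 2.0000: 2.460438
  t * PV_t at t = 2.5000: 3.004931
  t * PV_t at t = 3.0000: 3.523124
  t * PV_t at t = 3.5000: 4.015937
  t * PV_t at t = 4.0000: 4.484262
  t * PV_t at t = 4.5000: 4.928964
  t * PV_t at t = 5.0000: 5.350881
  t * PV_t at t = 5.5000: 5.750825
  t * PV_t at t = 6.0000: 6.129582
  t * PV_t at t = 6.5000: 6.487914
  t * PV_t at t = 7.0000: 512.497717
Macaulay duration D = 562.471489 / 88.186696 = 6.378190
Modified duration = D / (1 + y/m) = 6.378190 / (1 + 0.023500) = 6.231744

Answer: Modified duration = 6.2317


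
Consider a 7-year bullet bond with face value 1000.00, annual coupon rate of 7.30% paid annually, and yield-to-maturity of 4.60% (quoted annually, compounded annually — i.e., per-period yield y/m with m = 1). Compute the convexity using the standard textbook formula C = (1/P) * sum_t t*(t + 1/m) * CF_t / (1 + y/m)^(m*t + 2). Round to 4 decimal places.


Answer: Convexity = 39.8203

Derivation:
Coupon per period c = face * coupon_rate / m = 73.000000
Periods per year m = 1; per-period yield y/m = 0.046000
Number of cashflows N = 7
Cashflows (t years, CF_t, discount factor 1/(1+y/m)^(m*t), PV):
  t = 1.0000: CF_t = 73.000000, DF = 0.956023, PV = 69.789675
  t = 2.0000: CF_t = 73.000000, DF = 0.913980, PV = 66.720531
  t = 3.0000: CF_t = 73.000000, DF = 0.873786, PV = 63.786358
  t = 4.0000: CF_t = 73.000000, DF = 0.835359, PV = 60.981222
  t = 5.0000: CF_t = 73.000000, DF = 0.798623, PV = 58.299447
  t = 6.0000: CF_t = 73.000000, DF = 0.763501, PV = 55.735609
  t = 7.0000: CF_t = 1073.000000, DF = 0.729925, PV = 783.209470
Price P = sum_t PV_t = 1158.522312
Convexity numerator sum_t t*(t + 1/m) * CF_t / (1+y/m)^(m*t + 2):
  t = 1.0000: term = 127.572716
  t = 2.0000: term = 365.887331
  t = 3.0000: term = 699.593368
  t = 4.0000: term = 1114.712185
  t = 5.0000: term = 1598.535639
  t = 6.0000: term = 2139.531448
  t = 7.0000: term = 40086.910661
Convexity = (1/P) * sum = 46132.743348 / 1158.522312 = 39.820332


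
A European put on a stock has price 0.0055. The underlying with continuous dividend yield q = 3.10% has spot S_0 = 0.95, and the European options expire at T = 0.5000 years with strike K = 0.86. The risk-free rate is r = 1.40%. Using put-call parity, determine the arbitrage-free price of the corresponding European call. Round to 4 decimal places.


Put-call parity: C - P = S_0 * exp(-qT) - K * exp(-rT).
S_0 * exp(-qT) = 0.9500 * 0.98461951 = 0.93538853
K * exp(-rT) = 0.8600 * 0.99302444 = 0.85400102
C = P + S*exp(-qT) - K*exp(-rT)
C = 0.0055 + 0.93538853 - 0.85400102 = 0.0869

Answer: Call price = 0.0869


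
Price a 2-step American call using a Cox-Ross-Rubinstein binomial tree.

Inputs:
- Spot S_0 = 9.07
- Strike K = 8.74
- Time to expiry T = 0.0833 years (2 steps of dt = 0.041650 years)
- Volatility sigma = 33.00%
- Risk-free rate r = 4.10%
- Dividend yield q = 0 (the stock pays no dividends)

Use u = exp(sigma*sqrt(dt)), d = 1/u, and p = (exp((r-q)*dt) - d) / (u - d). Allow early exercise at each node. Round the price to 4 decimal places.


Answer: Price = V(0,0) = 0.5657

Derivation:
dt = T/N = 0.041650
u = exp(sigma*sqrt(dt)) = 1.069667; d = 1/u = 0.934870
p = (exp((r-q)*dt) - d) / (u - d) = 0.495849
Discount per step: exp(-r*dt) = 0.998294
Stock lattice S(k, i) with i counting down-moves:
  k=0: S(0,0) = 9.0700
  k=1: S(1,0) = 9.7019; S(1,1) = 8.4793
  k=2: S(2,0) = 10.3778; S(2,1) = 9.0700; S(2,2) = 7.9270
Terminal payoffs V(N, i) = max(S_T - K, 0):
  V(2,0) = 1.637783; V(2,1) = 0.330000; V(2,2) = 0.000000
Backward induction: V(k, i) = exp(-r*dt) * [p * V(k+1, i) + (1-p) * V(k+1, i+1)]; then take max(V_cont, immediate exercise) for American.
  V(1,0) = exp(-r*dt) * [p*1.637783 + (1-p)*0.330000] = 0.976793; exercise = 0.961881; V(1,0) = max -> 0.976793
  V(1,1) = exp(-r*dt) * [p*0.330000 + (1-p)*0.000000] = 0.163351; exercise = 0.000000; V(1,1) = max -> 0.163351
  V(0,0) = exp(-r*dt) * [p*0.976793 + (1-p)*0.163351] = 0.565728; exercise = 0.330000; V(0,0) = max -> 0.565728


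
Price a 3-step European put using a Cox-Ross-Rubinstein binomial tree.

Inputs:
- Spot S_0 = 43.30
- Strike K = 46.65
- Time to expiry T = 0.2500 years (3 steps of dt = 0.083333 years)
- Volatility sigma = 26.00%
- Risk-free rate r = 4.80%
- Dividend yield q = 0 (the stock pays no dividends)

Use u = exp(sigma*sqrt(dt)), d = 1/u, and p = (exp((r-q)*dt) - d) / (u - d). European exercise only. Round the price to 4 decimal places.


dt = T/N = 0.083333
u = exp(sigma*sqrt(dt)) = 1.077944; d = 1/u = 0.927692
p = (exp((r-q)*dt) - d) / (u - d) = 0.507920
Discount per step: exp(-r*dt) = 0.996008
Stock lattice S(k, i) with i counting down-moves:
  k=0: S(0,0) = 43.3000
  k=1: S(1,0) = 46.6750; S(1,1) = 40.1691
  k=2: S(2,0) = 50.3130; S(2,1) = 43.3000; S(2,2) = 37.2645
  k=3: S(3,0) = 54.2346; S(3,1) = 46.6750; S(3,2) = 40.1691; S(3,3) = 34.5700
Terminal payoffs V(N, i) = max(K - S_T, 0):
  V(3,0) = 0.000000; V(3,1) = 0.000000; V(3,2) = 6.480938; V(3,3) = 12.080008
Backward induction: V(k, i) = exp(-r*dt) * [p * V(k+1, i) + (1-p) * V(k+1, i+1)].
  V(2,0) = exp(-r*dt) * [p*0.000000 + (1-p)*0.000000] = 0.000000
  V(2,1) = exp(-r*dt) * [p*0.000000 + (1-p)*6.480938] = 3.176408
  V(2,2) = exp(-r*dt) * [p*6.480938 + (1-p)*12.080008] = 9.199257
  V(1,0) = exp(-r*dt) * [p*0.000000 + (1-p)*3.176408] = 1.556806
  V(1,1) = exp(-r*dt) * [p*3.176408 + (1-p)*9.199257] = 6.115619
  V(0,0) = exp(-r*dt) * [p*1.556806 + (1-p)*6.115619] = 3.784936

Answer: Price = V(0,0) = 3.7849


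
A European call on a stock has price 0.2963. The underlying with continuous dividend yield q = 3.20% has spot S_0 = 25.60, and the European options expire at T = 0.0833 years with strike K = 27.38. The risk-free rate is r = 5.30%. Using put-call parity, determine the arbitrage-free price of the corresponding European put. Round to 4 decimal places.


Put-call parity: C - P = S_0 * exp(-qT) - K * exp(-rT).
S_0 * exp(-qT) = 25.6000 * 0.99733795 = 25.53185151
K * exp(-rT) = 27.3800 * 0.99559483 = 27.25938648
P = C - S*exp(-qT) + K*exp(-rT)
P = 0.2963 - 25.53185151 + 27.25938648 = 2.0238

Answer: Put price = 2.0238


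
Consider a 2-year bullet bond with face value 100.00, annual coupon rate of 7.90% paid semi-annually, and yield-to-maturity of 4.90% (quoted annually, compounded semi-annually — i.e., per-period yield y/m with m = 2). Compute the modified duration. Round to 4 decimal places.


Coupon per period c = face * coupon_rate / m = 3.950000
Periods per year m = 2; per-period yield y/m = 0.024500
Number of cashflows N = 4
Cashflows (t years, CF_t, discount factor 1/(1+y/m)^(m*t), PV):
  t = 0.5000: CF_t = 3.950000, DF = 0.976086, PV = 3.855539
  t = 1.0000: CF_t = 3.950000, DF = 0.952744, PV = 3.763338
  t = 1.5000: CF_t = 3.950000, DF = 0.929960, PV = 3.673341
  t = 2.0000: CF_t = 103.950000, DF = 0.907721, PV = 94.357547
Price P = sum_t PV_t = 105.649765
First compute Macaulay numerator sum_t t * PV_t:
  t * PV_t at t = 0.5000: 1.927770
  t * PV_t at t = 1.0000: 3.763338
  t * PV_t at t = 1.5000: 5.510011
  t * PV_t at t = 2.0000: 188.715094
Macaulay duration D = 199.916212 / 105.649765 = 1.892254
Modified duration = D / (1 + y/m) = 1.892254 / (1 + 0.024500) = 1.847003

Answer: Modified duration = 1.8470


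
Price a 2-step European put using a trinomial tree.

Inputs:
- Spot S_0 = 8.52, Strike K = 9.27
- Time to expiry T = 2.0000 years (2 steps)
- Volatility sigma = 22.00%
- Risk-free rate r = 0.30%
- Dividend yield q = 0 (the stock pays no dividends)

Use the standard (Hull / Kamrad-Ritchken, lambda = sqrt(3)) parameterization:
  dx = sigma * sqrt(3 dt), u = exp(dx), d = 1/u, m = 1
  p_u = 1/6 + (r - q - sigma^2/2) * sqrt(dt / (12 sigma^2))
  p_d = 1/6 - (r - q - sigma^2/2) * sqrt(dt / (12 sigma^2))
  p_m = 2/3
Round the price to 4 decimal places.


Answer: Price = V(0,0) = 1.4598

Derivation:
dt = T/N = 1.000000; dx = sigma*sqrt(3*dt) = 0.381051
u = exp(dx) = 1.463823; d = 1/u = 0.683143
p_u = 0.138849, p_m = 0.666667, p_d = 0.194484
Discount per step: exp(-r*dt) = 0.997004
Stock lattice S(k, j) with j the centered position index:
  k=0: S(0,+0) = 8.5200
  k=1: S(1,-1) = 5.8204; S(1,+0) = 8.5200; S(1,+1) = 12.4718
  k=2: S(2,-2) = 3.9761; S(2,-1) = 5.8204; S(2,+0) = 8.5200; S(2,+1) = 12.4718; S(2,+2) = 18.2565
Terminal payoffs V(N, j) = max(K - S_T, 0):
  V(2,-2) = 5.293850; V(2,-1) = 3.449622; V(2,+0) = 0.750000; V(2,+1) = 0.000000; V(2,+2) = 0.000000
Backward induction: V(k, j) = exp(-r*dt) * [p_u * V(k+1, j+1) + p_m * V(k+1, j) + p_d * V(k+1, j-1)]
  V(1,-1) = exp(-r*dt) * [p_u*0.750000 + p_m*3.449622 + p_d*5.293850] = 3.423171
  V(1,+0) = exp(-r*dt) * [p_u*0.000000 + p_m*0.750000 + p_d*3.449622] = 1.167390
  V(1,+1) = exp(-r*dt) * [p_u*0.000000 + p_m*0.000000 + p_d*0.750000] = 0.145426
  V(0,+0) = exp(-r*dt) * [p_u*0.145426 + p_m*1.167390 + p_d*3.423171] = 1.459820


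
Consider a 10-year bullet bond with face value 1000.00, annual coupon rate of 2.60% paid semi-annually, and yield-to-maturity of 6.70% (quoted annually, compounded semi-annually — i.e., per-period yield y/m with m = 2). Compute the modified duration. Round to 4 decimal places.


Coupon per period c = face * coupon_rate / m = 13.000000
Periods per year m = 2; per-period yield y/m = 0.033500
Number of cashflows N = 20
Cashflows (t years, CF_t, discount factor 1/(1+y/m)^(m*t), PV):
  t = 0.5000: CF_t = 13.000000, DF = 0.967586, PV = 12.578616
  t = 1.0000: CF_t = 13.000000, DF = 0.936222, PV = 12.170891
  t = 1.5000: CF_t = 13.000000, DF = 0.905876, PV = 11.776383
  t = 2.0000: CF_t = 13.000000, DF = 0.876512, PV = 11.394662
  t = 2.5000: CF_t = 13.000000, DF = 0.848101, PV = 11.025314
  t = 3.0000: CF_t = 13.000000, DF = 0.820611, PV = 10.667938
  t = 3.5000: CF_t = 13.000000, DF = 0.794011, PV = 10.322146
  t = 4.0000: CF_t = 13.000000, DF = 0.768274, PV = 9.987562
  t = 4.5000: CF_t = 13.000000, DF = 0.743371, PV = 9.663824
  t = 5.0000: CF_t = 13.000000, DF = 0.719275, PV = 9.350580
  t = 5.5000: CF_t = 13.000000, DF = 0.695961, PV = 9.047489
  t = 6.0000: CF_t = 13.000000, DF = 0.673402, PV = 8.754223
  t = 6.5000: CF_t = 13.000000, DF = 0.651574, PV = 8.470462
  t = 7.0000: CF_t = 13.000000, DF = 0.630454, PV = 8.195899
  t = 7.5000: CF_t = 13.000000, DF = 0.610018, PV = 7.930236
  t = 8.0000: CF_t = 13.000000, DF = 0.590245, PV = 7.673185
  t = 8.5000: CF_t = 13.000000, DF = 0.571113, PV = 7.424465
  t = 9.0000: CF_t = 13.000000, DF = 0.552601, PV = 7.183808
  t = 9.5000: CF_t = 13.000000, DF = 0.534689, PV = 6.950951
  t = 10.0000: CF_t = 1013.000000, DF = 0.517357, PV = 524.082703
Price P = sum_t PV_t = 704.651336
First compute Macaulay numerator sum_t t * PV_t:
  t * PV_t at t = 0.5000: 6.289308
  t * PV_t at t = 1.0000: 12.170891
  t * PV_t at t = 1.5000: 17.664574
  t * PV_t at t = 2.0000: 22.789323
  t * PV_t at t = 2.5000: 27.563284
  t * PV_t at t = 3.0000: 32.003813
  t * PV_t at t = 3.5000: 36.127510
  t * PV_t at t = 4.0000: 39.950249
  t * PV_t at t = 4.5000: 43.487209
  t * PV_t at t = 5.0000: 46.752899
  t * PV_t at t = 5.5000: 49.761189
  t * PV_t at t = 6.0000: 52.525335
  t * PV_t at t = 6.5000: 55.058003
  t * PV_t at t = 7.0000: 57.371296
  t * PV_t at t = 7.5000: 59.476774
  t * PV_t at t = 8.0000: 61.385478
  t * PV_t at t = 8.5000: 63.107954
  t * PV_t at t = 9.0000: 64.654269
  t * PV_t at t = 9.5000: 66.034033
  t * PV_t at t = 10.0000: 5240.827027
Macaulay duration D = 6055.000419 / 704.651336 = 8.592903
Modified duration = D / (1 + y/m) = 8.592903 / (1 + 0.033500) = 8.314371

Answer: Modified duration = 8.3144


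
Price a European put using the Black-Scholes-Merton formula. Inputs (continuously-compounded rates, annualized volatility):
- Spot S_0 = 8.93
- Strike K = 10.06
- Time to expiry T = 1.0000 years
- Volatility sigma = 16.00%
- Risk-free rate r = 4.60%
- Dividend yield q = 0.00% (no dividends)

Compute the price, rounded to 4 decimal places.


Answer: Price = 0.9904

Derivation:
d1 = (ln(S/K) + (r - q + 0.5*sigma^2) * T) / (sigma * sqrt(T)) = -0.37719231
d2 = d1 - sigma * sqrt(T) = -0.53719231
exp(-rT) = 0.95504196; exp(-qT) = 1.00000000
P = K * exp(-rT) * N(-d2) - S_0 * exp(-qT) * N(-d1)
N(-d1) = 0.64698465; N(-d2) = 0.70443261
P = 10.0600 * 0.95504196 * 0.70443261 - 8.9300 * 1.00000000 * 0.64698465 = 0.9904


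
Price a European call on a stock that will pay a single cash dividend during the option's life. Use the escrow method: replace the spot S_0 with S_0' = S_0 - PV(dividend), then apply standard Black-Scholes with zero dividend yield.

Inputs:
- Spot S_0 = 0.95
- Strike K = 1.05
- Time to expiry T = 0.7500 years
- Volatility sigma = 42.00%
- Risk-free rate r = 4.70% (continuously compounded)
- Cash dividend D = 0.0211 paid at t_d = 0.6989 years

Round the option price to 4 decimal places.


Answer: Price = 0.1021

Derivation:
PV(D) = D * exp(-r * t_d) = 0.0211 * 0.96768535 = 0.02041816
S_0' = S_0 - PV(D) = 0.9500 - 0.02041816 = 0.92958184
d1 = (ln(S_0'/K) + (r + sigma^2/2)*T) / (sigma*sqrt(T)) = -0.05611458
d2 = d1 - sigma*sqrt(T) = -0.41984525
exp(-rT) = 0.96536405
N(d1) = 0.47762526; N(d2) = 0.33729925
C = S_0' * N(d1) - K * exp(-rT) * N(d2) = 0.92958184 * 0.47762526 - 1.0500 * 0.96536405 * 0.33729925 = 0.1021


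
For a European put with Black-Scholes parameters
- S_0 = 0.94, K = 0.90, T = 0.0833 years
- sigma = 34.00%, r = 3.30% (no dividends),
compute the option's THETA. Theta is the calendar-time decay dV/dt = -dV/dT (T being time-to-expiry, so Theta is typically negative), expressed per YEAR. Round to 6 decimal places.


Answer: Theta = -0.182964

Derivation:
d1 = 0.5202160067; d2 = 0.4220860928
phi(d1) = 0.3484533629; exp(-qT) = 1.0000000000; exp(-rT) = 0.9972548748
Theta = -S*exp(-qT)*phi(d1)*sigma/(2*sqrt(T)) + r*K*exp(-rT)*N(-d2) - q*S*exp(-qT)*N(-d1)
N(-d1) = 0.3014565151; N(-d2) = 0.3364810893; sqrt(T) = 0.2886173938
Term 1 = -0.9400 * 1.0000000000 * 0.3484533629 * 0.3400 / (2 * 0.2886173938) = -0.1929296314
Term 2 = 0.0330 * 0.9000 * 0.9972548748 * 0.3364810893 = 0.0099660550
Term 3 = 0 (no dividend yield, q = 0)
Theta = -0.1929296314 + (0.0099660550) + (0.0000000000) = -0.182964


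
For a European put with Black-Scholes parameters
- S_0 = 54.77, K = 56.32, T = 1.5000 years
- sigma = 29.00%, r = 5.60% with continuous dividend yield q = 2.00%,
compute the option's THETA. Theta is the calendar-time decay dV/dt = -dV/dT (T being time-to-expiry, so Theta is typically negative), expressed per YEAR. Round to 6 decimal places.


d1 = 0.2510526718; d2 = -0.1041233409
phi(d1) = 0.3865661574; exp(-qT) = 0.9704455335; exp(-rT) = 0.9194312561
Theta = -S*exp(-qT)*phi(d1)*sigma/(2*sqrt(T)) + r*K*exp(-rT)*N(-d2) - q*S*exp(-qT)*N(-d1)
N(-d1) = 0.4008866933; N(-d2) = 0.5414642659; sqrt(T) = 1.2247448714
Term 1 = -54.7700 * 0.9704455335 * 0.3865661574 * 0.2900 / (2 * 1.2247448714) = -2.4325406667
Term 2 = 0.0560 * 56.3200 * 0.9194312561 * 0.5414642659 = 1.5701449155
Term 3 = -0.0200 * 54.7700 * 0.9704455335 * 0.4008866933 = -0.4261529930
Theta = -2.4325406667 + (1.5701449155) + (-0.4261529930) = -1.288549

Answer: Theta = -1.288549


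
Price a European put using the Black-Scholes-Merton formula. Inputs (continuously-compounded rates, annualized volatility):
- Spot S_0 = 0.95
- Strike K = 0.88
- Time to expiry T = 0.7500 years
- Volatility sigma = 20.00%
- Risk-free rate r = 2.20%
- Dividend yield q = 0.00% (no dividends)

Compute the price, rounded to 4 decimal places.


d1 = (ln(S/K) + (r - q + 0.5*sigma^2) * T) / (sigma * sqrt(T)) = 0.62376968
d2 = d1 - sigma * sqrt(T) = 0.45056460
exp(-rT) = 0.98363538; exp(-qT) = 1.00000000
P = K * exp(-rT) * N(-d2) - S_0 * exp(-qT) * N(-d1)
N(-d1) = 0.26638943; N(-d2) = 0.32615169
P = 0.8800 * 0.98363538 * 0.32615169 - 0.9500 * 1.00000000 * 0.26638943 = 0.0292

Answer: Price = 0.0292


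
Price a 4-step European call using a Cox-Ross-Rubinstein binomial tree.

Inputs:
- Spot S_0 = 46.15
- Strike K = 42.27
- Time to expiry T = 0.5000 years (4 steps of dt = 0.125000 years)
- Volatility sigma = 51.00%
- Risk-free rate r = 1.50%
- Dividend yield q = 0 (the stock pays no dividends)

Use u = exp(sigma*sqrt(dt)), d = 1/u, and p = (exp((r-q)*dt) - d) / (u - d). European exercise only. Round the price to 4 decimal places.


Answer: Price = V(0,0) = 8.7671

Derivation:
dt = T/N = 0.125000
u = exp(sigma*sqrt(dt)) = 1.197591; d = 1/u = 0.835009
p = (exp((r-q)*dt) - d) / (u - d) = 0.460220
Discount per step: exp(-r*dt) = 0.998127
Stock lattice S(k, i) with i counting down-moves:
  k=0: S(0,0) = 46.1500
  k=1: S(1,0) = 55.2688; S(1,1) = 38.5357
  k=2: S(2,0) = 66.1895; S(2,1) = 46.1500; S(2,2) = 32.1777
  k=3: S(3,0) = 79.2679; S(3,1) = 55.2688; S(3,2) = 38.5357; S(3,3) = 26.8687
  k=4: S(4,0) = 94.9306; S(4,1) = 66.1895; S(4,2) = 46.1500; S(4,3) = 32.1777; S(4,4) = 22.4356
Terminal payoffs V(N, i) = max(S_T - K, 0):
  V(4,0) = 52.660579; V(4,1) = 23.919472; V(4,2) = 3.880000; V(4,3) = 0.000000; V(4,4) = 0.000000
Backward induction: V(k, i) = exp(-r*dt) * [p * V(k+1, i) + (1-p) * V(k+1, i+1)].
  V(3,0) = exp(-r*dt) * [p*52.660579 + (1-p)*23.919472] = 37.077113
  V(3,1) = exp(-r*dt) * [p*23.919472 + (1-p)*3.880000] = 13.078017
  V(3,2) = exp(-r*dt) * [p*3.880000 + (1-p)*0.000000] = 1.782308
  V(3,3) = exp(-r*dt) * [p*0.000000 + (1-p)*0.000000] = 0.000000
  V(2,0) = exp(-r*dt) * [p*37.077113 + (1-p)*13.078017] = 24.077688
  V(2,1) = exp(-r*dt) * [p*13.078017 + (1-p)*1.782308] = 6.967740
  V(2,2) = exp(-r*dt) * [p*1.782308 + (1-p)*0.000000] = 0.818717
  V(1,0) = exp(-r*dt) * [p*24.077688 + (1-p)*6.967740] = 14.814274
  V(1,1) = exp(-r*dt) * [p*6.967740 + (1-p)*0.818717] = 3.641784
  V(0,0) = exp(-r*dt) * [p*14.814274 + (1-p)*3.641784] = 8.767131


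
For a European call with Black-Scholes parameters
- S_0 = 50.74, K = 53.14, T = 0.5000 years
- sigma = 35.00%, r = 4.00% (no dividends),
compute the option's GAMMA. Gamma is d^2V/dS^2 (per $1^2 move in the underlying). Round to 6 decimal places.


Answer: Gamma = 0.031764

Derivation:
d1 = 0.0178175306; d2 = -0.2296698429
phi(d1) = 0.3988789604; exp(-qT) = 1.0000000000; exp(-rT) = 0.9801986733
Gamma = exp(-qT) * phi(d1) / (S * sigma * sqrt(T)) = 1.0000000000 * 0.3988789604 / (50.7400 * 0.3500 * 0.7071067812) = 0.031764


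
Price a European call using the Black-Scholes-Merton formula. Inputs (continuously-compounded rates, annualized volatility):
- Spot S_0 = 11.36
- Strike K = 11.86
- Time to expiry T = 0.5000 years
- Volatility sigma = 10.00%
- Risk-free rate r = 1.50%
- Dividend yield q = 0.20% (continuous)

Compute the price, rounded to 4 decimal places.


Answer: Price = 0.1573

Derivation:
d1 = (ln(S/K) + (r - q + 0.5*sigma^2) * T) / (sigma * sqrt(T)) = -0.48186471
d2 = d1 - sigma * sqrt(T) = -0.55257539
exp(-rT) = 0.99252805; exp(-qT) = 0.99900050
C = S_0 * exp(-qT) * N(d1) - K * exp(-rT) * N(d2)
N(d1) = 0.31495103; N(d2) = 0.29027710
C = 11.3600 * 0.99900050 * 0.31495103 - 11.8600 * 0.99252805 * 0.29027710 = 0.1573


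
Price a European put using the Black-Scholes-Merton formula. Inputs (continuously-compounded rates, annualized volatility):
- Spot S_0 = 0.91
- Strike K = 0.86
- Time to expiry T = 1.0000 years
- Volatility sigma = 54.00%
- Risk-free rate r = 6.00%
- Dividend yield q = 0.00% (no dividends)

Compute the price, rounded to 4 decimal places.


Answer: Price = 0.1371

Derivation:
d1 = (ln(S/K) + (r - q + 0.5*sigma^2) * T) / (sigma * sqrt(T)) = 0.48576335
d2 = d1 - sigma * sqrt(T) = -0.05423665
exp(-rT) = 0.94176453; exp(-qT) = 1.00000000
P = K * exp(-rT) * N(-d2) - S_0 * exp(-qT) * N(-d1)
N(-d1) = 0.31356748; N(-d2) = 0.52162669
P = 0.8600 * 0.94176453 * 0.52162669 - 0.9100 * 1.00000000 * 0.31356748 = 0.1371


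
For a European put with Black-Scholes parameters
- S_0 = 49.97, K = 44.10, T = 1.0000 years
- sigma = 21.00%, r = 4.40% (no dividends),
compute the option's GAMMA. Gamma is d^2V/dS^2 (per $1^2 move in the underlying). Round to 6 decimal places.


d1 = 0.9095859186; d2 = 0.6995859186
phi(d1) = 0.2637873996; exp(-qT) = 1.0000000000; exp(-rT) = 0.9569539575
Gamma = exp(-qT) * phi(d1) / (S * sigma * sqrt(T)) = 1.0000000000 * 0.2637873996 / (49.9700 * 0.2100 * 1.0000000000) = 0.025138

Answer: Gamma = 0.025138


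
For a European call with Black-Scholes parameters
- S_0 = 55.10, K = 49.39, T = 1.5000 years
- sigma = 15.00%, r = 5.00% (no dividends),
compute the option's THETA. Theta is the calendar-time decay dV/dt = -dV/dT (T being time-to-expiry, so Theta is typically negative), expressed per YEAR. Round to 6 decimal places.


d1 = 1.0956118089; d2 = 0.9119000782
phi(d1) = 0.2189041861; exp(-qT) = 1.0000000000; exp(-rT) = 0.9277434863
Theta = -S*exp(-qT)*phi(d1)*sigma/(2*sqrt(T)) - r*K*exp(-rT)*N(d2) + q*S*exp(-qT)*N(d1)
N(d1) = 0.8633756542; N(d2) = 0.8190893398; sqrt(T) = 1.2247448714
Term 1 = -55.1000 * 1.0000000000 * 0.2189041861 * 0.1500 / (2 * 1.2247448714) = -0.7386204018
Term 2 = -0.0500 * 49.3900 * 0.9277434863 * 0.8190893398 = -1.8765849029
Term 3 = 0 (no dividend yield, q = 0)
Theta = -0.7386204018 + (-1.8765849029) + (0.0000000000) = -2.615205

Answer: Theta = -2.615205


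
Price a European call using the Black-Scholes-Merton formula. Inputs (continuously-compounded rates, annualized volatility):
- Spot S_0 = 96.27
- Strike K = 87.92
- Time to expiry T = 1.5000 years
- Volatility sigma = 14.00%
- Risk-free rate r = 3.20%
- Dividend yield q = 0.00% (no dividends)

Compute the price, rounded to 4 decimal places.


Answer: Price = 14.2883

Derivation:
d1 = (ln(S/K) + (r - q + 0.5*sigma^2) * T) / (sigma * sqrt(T)) = 0.89481863
d2 = d1 - sigma * sqrt(T) = 0.72335435
exp(-rT) = 0.95313379; exp(-qT) = 1.00000000
C = S_0 * exp(-qT) * N(d1) - K * exp(-rT) * N(d2)
N(d1) = 0.81455797; N(d2) = 0.76526889
C = 96.2700 * 1.00000000 * 0.81455797 - 87.9200 * 0.95313379 * 0.76526889 = 14.2883


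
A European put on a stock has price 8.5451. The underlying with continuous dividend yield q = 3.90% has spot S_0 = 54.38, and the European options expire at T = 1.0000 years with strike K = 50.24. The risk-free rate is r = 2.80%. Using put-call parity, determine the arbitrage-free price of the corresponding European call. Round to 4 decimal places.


Answer: Call price = 11.9923

Derivation:
Put-call parity: C - P = S_0 * exp(-qT) - K * exp(-rT).
S_0 * exp(-qT) = 54.3800 * 0.96175071 = 52.30000356
K * exp(-rT) = 50.2400 * 0.97238837 = 48.85279155
C = P + S*exp(-qT) - K*exp(-rT)
C = 8.5451 + 52.30000356 - 48.85279155 = 11.9923


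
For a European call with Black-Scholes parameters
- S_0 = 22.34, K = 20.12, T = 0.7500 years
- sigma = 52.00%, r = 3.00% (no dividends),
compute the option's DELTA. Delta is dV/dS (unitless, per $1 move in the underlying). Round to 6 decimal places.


Answer: Delta = 0.694114

Derivation:
d1 = 0.5075451762; d2 = 0.0572119662
phi(d1) = 0.3507296479; exp(-qT) = 1.0000000000; exp(-rT) = 0.9777512372
N(d1) = 0.6941138266
Delta = exp(-qT) * N(d1) = 1.0000000000 * 0.6941138266 = 0.694114


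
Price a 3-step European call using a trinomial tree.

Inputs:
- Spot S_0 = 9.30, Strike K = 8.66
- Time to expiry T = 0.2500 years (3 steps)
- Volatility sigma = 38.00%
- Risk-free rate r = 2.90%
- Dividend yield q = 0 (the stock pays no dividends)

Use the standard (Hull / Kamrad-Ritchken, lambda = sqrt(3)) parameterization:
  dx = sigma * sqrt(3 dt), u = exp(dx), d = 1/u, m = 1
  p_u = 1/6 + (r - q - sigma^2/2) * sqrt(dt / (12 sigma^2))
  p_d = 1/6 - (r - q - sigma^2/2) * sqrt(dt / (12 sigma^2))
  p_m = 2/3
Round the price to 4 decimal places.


dt = T/N = 0.083333; dx = sigma*sqrt(3*dt) = 0.190000
u = exp(dx) = 1.209250; d = 1/u = 0.826959
p_u = 0.157193, p_m = 0.666667, p_d = 0.176140
Discount per step: exp(-r*dt) = 0.997586
Stock lattice S(k, j) with j the centered position index:
  k=0: S(0,+0) = 9.3000
  k=1: S(1,-1) = 7.6907; S(1,+0) = 9.3000; S(1,+1) = 11.2460
  k=2: S(2,-2) = 6.3599; S(2,-1) = 7.6907; S(2,+0) = 9.3000; S(2,+1) = 11.2460; S(2,+2) = 13.5992
  k=3: S(3,-3) = 5.2594; S(3,-2) = 6.3599; S(3,-1) = 7.6907; S(3,+0) = 9.3000; S(3,+1) = 11.2460; S(3,+2) = 13.5992; S(3,+3) = 16.4449
Terminal payoffs V(N, j) = max(S_T - K, 0):
  V(3,-3) = 0.000000; V(3,-2) = 0.000000; V(3,-1) = 0.000000; V(3,+0) = 0.640000; V(3,+1) = 2.586021; V(3,+2) = 4.939247; V(3,+3) = 7.784884
Backward induction: V(k, j) = exp(-r*dt) * [p_u * V(k+1, j+1) + p_m * V(k+1, j) + p_d * V(k+1, j-1)]
  V(2,-2) = exp(-r*dt) * [p_u*0.000000 + p_m*0.000000 + p_d*0.000000] = 0.000000
  V(2,-1) = exp(-r*dt) * [p_u*0.640000 + p_m*0.000000 + p_d*0.000000] = 0.100361
  V(2,+0) = exp(-r*dt) * [p_u*2.586021 + p_m*0.640000 + p_d*0.000000] = 0.831160
  V(2,+1) = exp(-r*dt) * [p_u*4.939247 + p_m*2.586021 + p_d*0.640000] = 2.606851
  V(2,+2) = exp(-r*dt) * [p_u*7.784884 + p_m*4.939247 + p_d*2.586021] = 4.960062
  V(1,-1) = exp(-r*dt) * [p_u*0.831160 + p_m*0.100361 + p_d*0.000000] = 0.197083
  V(1,+0) = exp(-r*dt) * [p_u*2.606851 + p_m*0.831160 + p_d*0.100361] = 0.979194
  V(1,+1) = exp(-r*dt) * [p_u*4.960062 + p_m*2.606851 + p_d*0.831160] = 2.657558
  V(0,+0) = exp(-r*dt) * [p_u*2.657558 + p_m*0.979194 + p_d*0.197083] = 1.102592

Answer: Price = V(0,0) = 1.1026


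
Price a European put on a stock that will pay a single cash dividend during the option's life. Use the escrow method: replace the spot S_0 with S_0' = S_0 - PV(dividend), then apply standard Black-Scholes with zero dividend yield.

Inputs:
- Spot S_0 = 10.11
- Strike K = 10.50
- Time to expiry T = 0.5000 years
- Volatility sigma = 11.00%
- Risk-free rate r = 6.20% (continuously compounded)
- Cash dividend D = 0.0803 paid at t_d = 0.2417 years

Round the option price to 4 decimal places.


Answer: Price = 0.3934

Derivation:
PV(D) = D * exp(-r * t_d) = 0.0803 * 0.98512632 = 0.07910564
S_0' = S_0 - PV(D) = 10.1100 - 0.07910564 = 10.03089436
d1 = (ln(S_0'/K) + (r + sigma^2/2)*T) / (sigma*sqrt(T)) = -0.15017008
d2 = d1 - sigma*sqrt(T) = -0.22795183
exp(-rT) = 0.96947557
N(-d1) = 0.55968478; N(-d2) = 0.59015815
P = K * exp(-rT) * N(-d2) - S_0' * N(-d1) = 10.5000 * 0.96947557 * 0.59015815 - 10.03089436 * 0.55968478 = 0.3934


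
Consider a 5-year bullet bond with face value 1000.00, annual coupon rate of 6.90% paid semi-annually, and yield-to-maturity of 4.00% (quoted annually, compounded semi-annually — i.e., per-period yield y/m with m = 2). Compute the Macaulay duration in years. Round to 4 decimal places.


Answer: Macaulay duration = 4.3607 years

Derivation:
Coupon per period c = face * coupon_rate / m = 34.500000
Periods per year m = 2; per-period yield y/m = 0.020000
Number of cashflows N = 10
Cashflows (t years, CF_t, discount factor 1/(1+y/m)^(m*t), PV):
  t = 0.5000: CF_t = 34.500000, DF = 0.980392, PV = 33.823529
  t = 1.0000: CF_t = 34.500000, DF = 0.961169, PV = 33.160323
  t = 1.5000: CF_t = 34.500000, DF = 0.942322, PV = 32.510121
  t = 2.0000: CF_t = 34.500000, DF = 0.923845, PV = 31.872667
  t = 2.5000: CF_t = 34.500000, DF = 0.905731, PV = 31.247713
  t = 3.0000: CF_t = 34.500000, DF = 0.887971, PV = 30.635013
  t = 3.5000: CF_t = 34.500000, DF = 0.870560, PV = 30.034326
  t = 4.0000: CF_t = 34.500000, DF = 0.853490, PV = 29.445418
  t = 4.5000: CF_t = 34.500000, DF = 0.836755, PV = 28.868057
  t = 5.0000: CF_t = 1034.500000, DF = 0.820348, PV = 848.650316
Price P = sum_t PV_t = 1130.247483
Macaulay numerator sum_t t * PV_t:
  t * PV_t at t = 0.5000: 16.911765
  t * PV_t at t = 1.0000: 33.160323
  t * PV_t at t = 1.5000: 48.765181
  t * PV_t at t = 2.0000: 63.745334
  t * PV_t at t = 2.5000: 78.119282
  t * PV_t at t = 3.0000: 91.905038
  t * PV_t at t = 3.5000: 105.120142
  t * PV_t at t = 4.0000: 117.781671
  t * PV_t at t = 4.5000: 129.906255
  t * PV_t at t = 5.0000: 4243.251581
Macaulay duration D = (sum_t t * PV_t) / P = 4928.666572 / 1130.247483 = 4.360697


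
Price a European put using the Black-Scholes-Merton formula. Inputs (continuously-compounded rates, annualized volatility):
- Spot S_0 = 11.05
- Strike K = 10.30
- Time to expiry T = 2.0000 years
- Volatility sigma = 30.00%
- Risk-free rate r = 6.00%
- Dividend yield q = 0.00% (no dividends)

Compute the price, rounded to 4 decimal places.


d1 = (ln(S/K) + (r - q + 0.5*sigma^2) * T) / (sigma * sqrt(T)) = 0.66064169
d2 = d1 - sigma * sqrt(T) = 0.23637762
exp(-rT) = 0.88692044; exp(-qT) = 1.00000000
P = K * exp(-rT) * N(-d2) - S_0 * exp(-qT) * N(-d1)
N(-d1) = 0.25442106; N(-d2) = 0.40656983
P = 10.3000 * 0.88692044 * 0.40656983 - 11.0500 * 1.00000000 * 0.25442106 = 0.9028

Answer: Price = 0.9028


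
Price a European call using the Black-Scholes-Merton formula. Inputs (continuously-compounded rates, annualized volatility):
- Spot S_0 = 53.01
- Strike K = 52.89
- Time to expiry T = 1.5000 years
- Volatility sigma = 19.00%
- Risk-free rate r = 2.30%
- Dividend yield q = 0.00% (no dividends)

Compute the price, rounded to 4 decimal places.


d1 = (ln(S/K) + (r - q + 0.5*sigma^2) * T) / (sigma * sqrt(T)) = 0.27434839
d2 = d1 - sigma * sqrt(T) = 0.04164687
exp(-rT) = 0.96608834; exp(-qT) = 1.00000000
C = S_0 * exp(-qT) * N(d1) - K * exp(-rT) * N(d2)
N(d1) = 0.60809155; N(d2) = 0.51660990
C = 53.0100 * 1.00000000 * 0.60809155 - 52.8900 * 0.96608834 * 0.51660990 = 5.8380

Answer: Price = 5.8380


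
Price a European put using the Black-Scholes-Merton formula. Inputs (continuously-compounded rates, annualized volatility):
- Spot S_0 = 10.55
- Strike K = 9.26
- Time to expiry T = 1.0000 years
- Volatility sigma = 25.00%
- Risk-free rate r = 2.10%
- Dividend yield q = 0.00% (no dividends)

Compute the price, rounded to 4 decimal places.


Answer: Price = 0.4069

Derivation:
d1 = (ln(S/K) + (r - q + 0.5*sigma^2) * T) / (sigma * sqrt(T)) = 0.73068725
d2 = d1 - sigma * sqrt(T) = 0.48068725
exp(-rT) = 0.97921896; exp(-qT) = 1.00000000
P = K * exp(-rT) * N(-d2) - S_0 * exp(-qT) * N(-d1)
N(-d1) = 0.23248510; N(-d2) = 0.31536940
P = 9.2600 * 0.97921896 * 0.31536940 - 10.5500 * 1.00000000 * 0.23248510 = 0.4069


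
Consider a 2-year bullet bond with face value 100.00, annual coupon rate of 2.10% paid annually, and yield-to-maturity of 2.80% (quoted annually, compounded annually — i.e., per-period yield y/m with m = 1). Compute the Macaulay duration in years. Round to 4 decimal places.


Coupon per period c = face * coupon_rate / m = 2.100000
Periods per year m = 1; per-period yield y/m = 0.028000
Number of cashflows N = 2
Cashflows (t years, CF_t, discount factor 1/(1+y/m)^(m*t), PV):
  t = 1.0000: CF_t = 2.100000, DF = 0.972763, PV = 2.042802
  t = 2.0000: CF_t = 102.100000, DF = 0.946267, PV = 96.613878
Price P = sum_t PV_t = 98.656679
Macaulay numerator sum_t t * PV_t:
  t * PV_t at t = 1.0000: 2.042802
  t * PV_t at t = 2.0000: 193.227755
Macaulay duration D = (sum_t t * PV_t) / P = 195.270557 / 98.656679 = 1.979294

Answer: Macaulay duration = 1.9793 years


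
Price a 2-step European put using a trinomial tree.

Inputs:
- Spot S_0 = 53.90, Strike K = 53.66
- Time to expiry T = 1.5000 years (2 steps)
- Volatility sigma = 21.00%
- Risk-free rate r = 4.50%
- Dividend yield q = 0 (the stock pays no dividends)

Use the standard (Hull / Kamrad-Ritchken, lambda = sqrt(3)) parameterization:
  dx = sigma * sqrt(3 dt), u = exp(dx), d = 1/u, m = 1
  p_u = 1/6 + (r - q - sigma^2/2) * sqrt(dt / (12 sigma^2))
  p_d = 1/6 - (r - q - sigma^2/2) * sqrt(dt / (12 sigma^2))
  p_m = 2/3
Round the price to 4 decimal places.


dt = T/N = 0.750000; dx = sigma*sqrt(3*dt) = 0.315000
u = exp(dx) = 1.370259; d = 1/u = 0.729789
p_u = 0.193988, p_m = 0.666667, p_d = 0.139345
Discount per step: exp(-r*dt) = 0.966813
Stock lattice S(k, j) with j the centered position index:
  k=0: S(0,+0) = 53.9000
  k=1: S(1,-1) = 39.3356; S(1,+0) = 53.9000; S(1,+1) = 73.8570
  k=2: S(2,-2) = 28.7067; S(2,-1) = 39.3356; S(2,+0) = 53.9000; S(2,+1) = 73.8570; S(2,+2) = 101.2032
Terminal payoffs V(N, j) = max(K - S_T, 0):
  V(2,-2) = 24.953302; V(2,-1) = 14.324380; V(2,+0) = 0.000000; V(2,+1) = 0.000000; V(2,+2) = 0.000000
Backward induction: V(k, j) = exp(-r*dt) * [p_u * V(k+1, j+1) + p_m * V(k+1, j) + p_d * V(k+1, j-1)]
  V(1,-1) = exp(-r*dt) * [p_u*0.000000 + p_m*14.324380 + p_d*24.953302] = 12.594395
  V(1,+0) = exp(-r*dt) * [p_u*0.000000 + p_m*0.000000 + p_d*14.324380] = 1.929792
  V(1,+1) = exp(-r*dt) * [p_u*0.000000 + p_m*0.000000 + p_d*0.000000] = 0.000000
  V(0,+0) = exp(-r*dt) * [p_u*0.000000 + p_m*1.929792 + p_d*12.594395] = 2.940559

Answer: Price = V(0,0) = 2.9406
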